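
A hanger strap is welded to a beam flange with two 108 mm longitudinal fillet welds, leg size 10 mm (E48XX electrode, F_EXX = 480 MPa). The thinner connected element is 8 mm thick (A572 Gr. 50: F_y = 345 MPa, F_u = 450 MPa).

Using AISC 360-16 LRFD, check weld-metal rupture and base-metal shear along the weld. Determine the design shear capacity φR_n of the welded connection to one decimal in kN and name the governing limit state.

Weld metal: throat = 0.707×10 = 7.07 mm, L = 2×108 = 216 mm. φR_n = 0.75 × 0.6 × 480 × 7.07 × 216 = 329.9 kN.
Base metal shear (8 mm plate): yield φR_n = 1.0×0.6×345×8×216 = 357.7 kN; rupture φR_n = 0.75×0.6×450×8×216 = 349.9 kN; take 349.9 kN (rupture).
Governing: min(329.9, 349.9) = 329.9 kN → weld metal.

329.9 kN (weld metal governs)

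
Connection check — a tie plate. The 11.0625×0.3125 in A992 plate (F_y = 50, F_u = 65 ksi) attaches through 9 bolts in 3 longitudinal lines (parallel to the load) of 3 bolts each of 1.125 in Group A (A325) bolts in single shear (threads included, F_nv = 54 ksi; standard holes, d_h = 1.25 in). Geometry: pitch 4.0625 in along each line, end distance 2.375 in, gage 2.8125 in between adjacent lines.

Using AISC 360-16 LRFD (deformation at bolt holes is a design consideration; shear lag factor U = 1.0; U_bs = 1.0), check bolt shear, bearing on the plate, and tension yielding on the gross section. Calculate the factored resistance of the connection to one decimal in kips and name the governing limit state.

155.6 kips (gross-section yield governs)

Bolt shear: A_b = π(1.125)²/4 = 0.99402 in². φR_n = 0.75 × 54 × 0.99402 × 9 × 1 = 362.3 kips.
Bearing (0.3125 in plate, F_u = 65 ksi): end bolts L_c = 2.375 − 1.25/2 = 1.75, R_n = min(1.2×1.75×0.3125×65, 2.4×1.125×0.3125×65) = 42.656 kips/bolt; interior L_c = 4.0625 − 1.25 = 2.8125, R_n = 54.844 kips/bolt. φR_n = 0.75 × (3×42.656 + 6×54.844) = 342.8 kips.
Tension yield (gross): A_g = 11.0625×0.3125 = 3.457 in². φR_n = 0.90 × 50 × 3.457 = 155.6 kips.
Governing: min(362.3, 342.8, 155.6) = 155.6 kips → gross-section yield.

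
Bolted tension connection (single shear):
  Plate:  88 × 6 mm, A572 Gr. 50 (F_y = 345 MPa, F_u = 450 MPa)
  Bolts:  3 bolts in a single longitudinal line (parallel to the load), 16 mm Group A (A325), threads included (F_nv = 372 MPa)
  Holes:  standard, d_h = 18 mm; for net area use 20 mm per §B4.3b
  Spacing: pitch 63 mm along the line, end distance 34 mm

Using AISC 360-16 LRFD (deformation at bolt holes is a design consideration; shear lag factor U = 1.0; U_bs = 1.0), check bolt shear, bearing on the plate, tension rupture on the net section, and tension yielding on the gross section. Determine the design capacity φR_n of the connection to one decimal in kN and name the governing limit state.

Bolt shear: A_b = π(16)²/4 = 201.06 mm². φR_n = 0.75 × 372 × 201.06 × 3 × 1 = 168.3 kN.
Bearing (6 mm plate, F_u = 450 MPa): end bolts L_c = 34 − 18/2 = 25, R_n = min(1.2×25×6×450, 2.4×16×6×450) = 81 kN/bolt; interior L_c = 63 − 18 = 45, R_n = 103.68 kN/bolt. φR_n = 0.75 × (1×81 + 2×103.68) = 216.3 kN.
Tension rupture (net): A_n = (88 − 1×20)×6 = 408 mm² (U = 1.0, A_e = A_n). φR_n = 0.75 × 450 × 408 = 137.7 kN.
Tension yield (gross): A_g = 88×6 = 528 mm². φR_n = 0.90 × 345 × 528 = 163.9 kN.
Governing: min(168.3, 216.3, 137.7, 163.9) = 137.7 kN → net-section rupture.

137.7 kN (net-section rupture governs)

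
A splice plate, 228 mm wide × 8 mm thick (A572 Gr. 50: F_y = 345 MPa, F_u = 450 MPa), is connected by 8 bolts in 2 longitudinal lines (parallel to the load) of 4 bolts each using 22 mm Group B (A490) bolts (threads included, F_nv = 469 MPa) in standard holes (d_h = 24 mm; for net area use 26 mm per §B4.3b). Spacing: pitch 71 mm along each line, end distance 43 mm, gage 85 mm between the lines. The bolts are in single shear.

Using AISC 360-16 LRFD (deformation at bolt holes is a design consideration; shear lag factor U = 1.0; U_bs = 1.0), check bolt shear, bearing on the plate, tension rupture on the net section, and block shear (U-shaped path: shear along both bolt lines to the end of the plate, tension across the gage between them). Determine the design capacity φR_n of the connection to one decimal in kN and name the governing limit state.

475.2 kN (net-section rupture governs)

Bolt shear: A_b = π(22)²/4 = 380.13 mm². φR_n = 0.75 × 469 × 380.13 × 8 × 1 = 1069.7 kN.
Bearing (8 mm plate, F_u = 450 MPa): end bolts L_c = 43 − 24/2 = 31, R_n = min(1.2×31×8×450, 2.4×22×8×450) = 133.92 kN/bolt; interior L_c = 71 − 24 = 47, R_n = 190.08 kN/bolt. φR_n = 0.75 × (2×133.92 + 6×190.08) = 1056.2 kN.
Tension rupture (net): A_n = (228 − 2×26)×8 = 1408 mm² (U = 1.0, A_e = A_n). φR_n = 0.75 × 450 × 1408 = 475.2 kN.
Block shear: shear path 2×[43+3×71] = 2×256 mm, A_gv = 4096, A_nv = 2×(256 − 3.5×26)×8 = 2640 mm²; tension across gage: (85 − 1×26)×8 = 472 mm². R_n = min(0.6×450×2640, 0.6×345×4096) + 1.0×450×472 = min(712.8, 847.87) + 212.4 = 925.2 kN. φR_n = 0.75 × 925.2 = 693.9 kN.
Governing: min(1069.7, 1056.2, 475.2, 693.9) = 475.2 kN → net-section rupture.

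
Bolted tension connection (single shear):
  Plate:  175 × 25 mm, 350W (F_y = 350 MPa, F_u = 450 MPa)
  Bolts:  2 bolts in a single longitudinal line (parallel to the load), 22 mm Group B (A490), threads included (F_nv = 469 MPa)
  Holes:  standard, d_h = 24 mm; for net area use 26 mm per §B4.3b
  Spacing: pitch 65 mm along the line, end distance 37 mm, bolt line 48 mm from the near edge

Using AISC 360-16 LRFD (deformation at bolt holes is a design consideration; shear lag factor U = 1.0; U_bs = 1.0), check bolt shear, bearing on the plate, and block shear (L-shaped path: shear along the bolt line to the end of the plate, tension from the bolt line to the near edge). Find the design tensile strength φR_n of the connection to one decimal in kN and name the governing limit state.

267.4 kN (bolt shear governs)

Bolt shear: A_b = π(22)²/4 = 380.13 mm². φR_n = 0.75 × 469 × 380.13 × 2 × 1 = 267.4 kN.
Bearing (25 mm plate, F_u = 450 MPa): end bolts L_c = 37 − 24/2 = 25, R_n = min(1.2×25×25×450, 2.4×22×25×450) = 337.5 kN/bolt; interior L_c = 65 − 24 = 41, R_n = 553.5 kN/bolt. φR_n = 0.75 × (1×337.5 + 1×553.5) = 668.3 kN.
Block shear: shear path 1×[37+1×65] = 1×102 mm, A_gv = 2550, A_nv = 1×(102 − 1.5×26)×25 = 1575 mm²; tension to near edge: (48 − 0.5×26)×25 = 875 mm². R_n = min(0.6×450×1575, 0.6×350×2550) + 1.0×450×875 = min(425.25, 535.5) + 393.75 = 819 kN. φR_n = 0.75 × 819 = 614.3 kN.
Governing: min(267.4, 668.3, 614.3) = 267.4 kN → bolt shear.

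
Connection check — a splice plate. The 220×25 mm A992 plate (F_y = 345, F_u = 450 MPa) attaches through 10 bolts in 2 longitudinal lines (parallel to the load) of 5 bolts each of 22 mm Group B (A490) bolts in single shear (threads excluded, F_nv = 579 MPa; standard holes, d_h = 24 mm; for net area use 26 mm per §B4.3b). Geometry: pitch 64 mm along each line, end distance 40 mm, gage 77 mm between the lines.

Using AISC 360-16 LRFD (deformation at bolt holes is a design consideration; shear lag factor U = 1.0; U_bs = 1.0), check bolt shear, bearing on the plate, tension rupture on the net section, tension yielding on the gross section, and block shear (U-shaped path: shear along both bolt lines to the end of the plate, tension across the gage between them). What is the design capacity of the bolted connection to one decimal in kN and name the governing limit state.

1417.5 kN (net-section rupture governs)

Bolt shear: A_b = π(22)²/4 = 380.13 mm². φR_n = 0.75 × 579 × 380.13 × 10 × 1 = 1650.7 kN.
Bearing (25 mm plate, F_u = 450 MPa): end bolts L_c = 40 − 24/2 = 28, R_n = min(1.2×28×25×450, 2.4×22×25×450) = 378 kN/bolt; interior L_c = 64 − 24 = 40, R_n = 540 kN/bolt. φR_n = 0.75 × (2×378 + 8×540) = 3807.0 kN.
Tension rupture (net): A_n = (220 − 2×26)×25 = 4200 mm² (U = 1.0, A_e = A_n). φR_n = 0.75 × 450 × 4200 = 1417.5 kN.
Tension yield (gross): A_g = 220×25 = 5500 mm². φR_n = 0.90 × 345 × 5500 = 1707.8 kN.
Block shear: shear path 2×[40+4×64] = 2×296 mm, A_gv = 14800, A_nv = 2×(296 − 4.5×26)×25 = 8950 mm²; tension across gage: (77 − 1×26)×25 = 1275 mm². R_n = min(0.6×450×8950, 0.6×345×14800) + 1.0×450×1275 = min(2416.5, 3063.6) + 573.75 = 2990.3 kN. φR_n = 0.75 × 2990.3 = 2242.7 kN.
Governing: min(1650.7, 3807.0, 1417.5, 1707.8, 2242.7) = 1417.5 kN → net-section rupture.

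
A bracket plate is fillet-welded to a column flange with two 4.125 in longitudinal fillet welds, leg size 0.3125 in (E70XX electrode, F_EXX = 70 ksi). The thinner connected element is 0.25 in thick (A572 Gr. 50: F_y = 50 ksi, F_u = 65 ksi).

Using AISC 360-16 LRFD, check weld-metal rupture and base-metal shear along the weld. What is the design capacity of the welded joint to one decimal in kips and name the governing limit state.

57.4 kips (weld metal governs)

Weld metal: throat = 0.707×0.3125 = 0.22094 in, L = 2×4.125 = 8.25 in. φR_n = 0.75 × 0.6 × 70 × 0.22094 × 8.25 = 57.4 kips.
Base metal shear (0.25 in plate): yield φR_n = 1.0×0.6×50×0.25×8.25 = 61.9 kips; rupture φR_n = 0.75×0.6×65×0.25×8.25 = 60.3 kips; take 60.3 kips (rupture).
Governing: min(57.4, 60.3) = 57.4 kips → weld metal.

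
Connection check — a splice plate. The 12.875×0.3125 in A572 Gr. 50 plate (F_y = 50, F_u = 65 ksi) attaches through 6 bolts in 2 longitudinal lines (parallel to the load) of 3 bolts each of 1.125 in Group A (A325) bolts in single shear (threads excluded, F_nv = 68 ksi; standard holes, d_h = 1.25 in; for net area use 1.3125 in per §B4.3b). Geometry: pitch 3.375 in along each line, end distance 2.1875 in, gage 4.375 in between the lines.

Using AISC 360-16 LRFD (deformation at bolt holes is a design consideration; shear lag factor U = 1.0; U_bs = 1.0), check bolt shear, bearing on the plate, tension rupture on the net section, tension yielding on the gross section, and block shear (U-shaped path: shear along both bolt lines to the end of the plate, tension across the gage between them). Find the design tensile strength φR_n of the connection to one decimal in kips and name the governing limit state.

150.1 kips (block shear governs)

Bolt shear: A_b = π(1.125)²/4 = 0.99402 in². φR_n = 0.75 × 68 × 0.99402 × 6 × 1 = 304.2 kips.
Bearing (0.3125 in plate, F_u = 65 ksi): end bolts L_c = 2.1875 − 1.25/2 = 1.5625, R_n = min(1.2×1.5625×0.3125×65, 2.4×1.125×0.3125×65) = 38.086 kips/bolt; interior L_c = 3.375 − 1.25 = 2.125, R_n = 51.797 kips/bolt. φR_n = 0.75 × (2×38.086 + 4×51.797) = 212.5 kips.
Tension rupture (net): A_n = (12.875 − 2×1.3125)×0.3125 = 3.2031 in² (U = 1.0, A_e = A_n). φR_n = 0.75 × 65 × 3.2031 = 156.2 kips.
Tension yield (gross): A_g = 12.875×0.3125 = 4.0234 in². φR_n = 0.90 × 50 × 4.0234 = 181.1 kips.
Block shear: shear path 2×[2.1875+2×3.375] = 2×8.9375 in, A_gv = 5.5859, A_nv = 2×(8.9375 − 2.5×1.3125)×0.3125 = 3.5352 in²; tension across gage: (4.375 − 1×1.3125)×0.3125 = 0.95703 in². R_n = min(0.6×65×3.5352, 0.6×50×5.5859) + 1.0×65×0.95703 = min(137.87, 167.58) + 62.207 = 200.08 kips. φR_n = 0.75 × 200.08 = 150.1 kips.
Governing: min(304.2, 212.5, 156.2, 181.1, 150.1) = 150.1 kips → block shear.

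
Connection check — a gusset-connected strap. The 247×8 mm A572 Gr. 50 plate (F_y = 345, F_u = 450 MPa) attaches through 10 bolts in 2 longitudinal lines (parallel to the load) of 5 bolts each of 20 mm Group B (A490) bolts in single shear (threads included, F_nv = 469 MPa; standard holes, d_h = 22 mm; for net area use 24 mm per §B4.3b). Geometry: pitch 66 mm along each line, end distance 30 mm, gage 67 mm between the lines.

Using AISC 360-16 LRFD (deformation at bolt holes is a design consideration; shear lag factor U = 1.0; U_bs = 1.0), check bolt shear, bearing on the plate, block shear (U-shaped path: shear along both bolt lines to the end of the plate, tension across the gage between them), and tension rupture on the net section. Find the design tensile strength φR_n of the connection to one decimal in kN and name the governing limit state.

Bolt shear: A_b = π(20)²/4 = 314.16 mm². φR_n = 0.75 × 469 × 314.16 × 10 × 1 = 1105.1 kN.
Bearing (8 mm plate, F_u = 450 MPa): end bolts L_c = 30 − 22/2 = 19, R_n = min(1.2×19×8×450, 2.4×20×8×450) = 82.08 kN/bolt; interior L_c = 66 − 22 = 44, R_n = 172.8 kN/bolt. φR_n = 0.75 × (2×82.08 + 8×172.8) = 1159.9 kN.
Block shear: shear path 2×[30+4×66] = 2×294 mm, A_gv = 4704, A_nv = 2×(294 − 4.5×24)×8 = 2976 mm²; tension across gage: (67 − 1×24)×8 = 344 mm². R_n = min(0.6×450×2976, 0.6×345×4704) + 1.0×450×344 = min(803.52, 973.73) + 154.8 = 958.32 kN. φR_n = 0.75 × 958.32 = 718.7 kN.
Tension rupture (net): A_n = (247 − 2×24)×8 = 1592 mm² (U = 1.0, A_e = A_n). φR_n = 0.75 × 450 × 1592 = 537.3 kN.
Governing: min(1105.1, 1159.9, 718.7, 537.3) = 537.3 kN → net-section rupture.

537.3 kN (net-section rupture governs)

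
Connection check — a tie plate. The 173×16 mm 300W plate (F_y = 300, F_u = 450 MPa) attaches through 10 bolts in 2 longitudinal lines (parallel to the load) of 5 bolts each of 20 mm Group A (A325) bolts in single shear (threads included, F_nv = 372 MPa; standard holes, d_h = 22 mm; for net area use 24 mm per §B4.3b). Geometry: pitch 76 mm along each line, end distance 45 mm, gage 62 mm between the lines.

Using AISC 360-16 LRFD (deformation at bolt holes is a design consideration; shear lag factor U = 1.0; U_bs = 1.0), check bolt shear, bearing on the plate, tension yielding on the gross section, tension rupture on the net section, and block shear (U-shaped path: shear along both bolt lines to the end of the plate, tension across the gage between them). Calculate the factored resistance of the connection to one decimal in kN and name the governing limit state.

675.0 kN (net-section rupture governs)

Bolt shear: A_b = π(20)²/4 = 314.16 mm². φR_n = 0.75 × 372 × 314.16 × 10 × 1 = 876.5 kN.
Bearing (16 mm plate, F_u = 450 MPa): end bolts L_c = 45 − 22/2 = 34, R_n = min(1.2×34×16×450, 2.4×20×16×450) = 293.76 kN/bolt; interior L_c = 76 − 22 = 54, R_n = 345.6 kN/bolt. φR_n = 0.75 × (2×293.76 + 8×345.6) = 2514.2 kN.
Tension yield (gross): A_g = 173×16 = 2768 mm². φR_n = 0.90 × 300 × 2768 = 747.4 kN.
Tension rupture (net): A_n = (173 − 2×24)×16 = 2000 mm² (U = 1.0, A_e = A_n). φR_n = 0.75 × 450 × 2000 = 675.0 kN.
Block shear: shear path 2×[45+4×76] = 2×349 mm, A_gv = 11168, A_nv = 2×(349 − 4.5×24)×16 = 7712 mm²; tension across gage: (62 − 1×24)×16 = 608 mm². R_n = min(0.6×450×7712, 0.6×300×11168) + 1.0×450×608 = min(2082.2, 2010.2) + 273.6 = 2283.8 kN. φR_n = 0.75 × 2283.8 = 1712.9 kN.
Governing: min(876.5, 2514.2, 747.4, 675.0, 1712.9) = 675.0 kN → net-section rupture.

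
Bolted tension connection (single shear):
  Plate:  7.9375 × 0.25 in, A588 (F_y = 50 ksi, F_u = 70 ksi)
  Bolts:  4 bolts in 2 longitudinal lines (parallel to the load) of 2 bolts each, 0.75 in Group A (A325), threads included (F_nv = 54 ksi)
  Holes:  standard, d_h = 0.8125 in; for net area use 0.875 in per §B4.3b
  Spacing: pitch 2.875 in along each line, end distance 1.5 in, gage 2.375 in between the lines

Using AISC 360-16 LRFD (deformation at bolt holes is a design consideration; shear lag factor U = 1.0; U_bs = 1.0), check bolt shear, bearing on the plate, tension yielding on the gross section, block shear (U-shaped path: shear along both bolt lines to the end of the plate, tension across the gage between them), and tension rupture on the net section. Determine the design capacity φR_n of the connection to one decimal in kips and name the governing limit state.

67.9 kips (block shear governs)

Bolt shear: A_b = π(0.75)²/4 = 0.44179 in². φR_n = 0.75 × 54 × 0.44179 × 4 × 1 = 71.6 kips.
Bearing (0.25 in plate, F_u = 70 ksi): end bolts L_c = 1.5 − 0.8125/2 = 1.09375, R_n = min(1.2×1.09375×0.25×70, 2.4×0.75×0.25×70) = 22.969 kips/bolt; interior L_c = 2.875 − 0.8125 = 2.0625, R_n = 31.5 kips/bolt. φR_n = 0.75 × (2×22.969 + 2×31.5) = 81.7 kips.
Tension yield (gross): A_g = 7.9375×0.25 = 1.9844 in². φR_n = 0.90 × 50 × 1.9844 = 89.3 kips.
Block shear: shear path 2×[1.5+1×2.875] = 2×4.375 in, A_gv = 2.1875, A_nv = 2×(4.375 − 1.5×0.875)×0.25 = 1.5313 in²; tension across gage: (2.375 − 1×0.875)×0.25 = 0.375 in². R_n = min(0.6×70×1.5313, 0.6×50×2.1875) + 1.0×70×0.375 = min(64.315, 65.625) + 26.25 = 90.565 kips. φR_n = 0.75 × 90.565 = 67.9 kips.
Tension rupture (net): A_n = (7.9375 − 2×0.875)×0.25 = 1.5469 in² (U = 1.0, A_e = A_n). φR_n = 0.75 × 70 × 1.5469 = 81.2 kips.
Governing: min(71.6, 81.7, 89.3, 67.9, 81.2) = 67.9 kips → block shear.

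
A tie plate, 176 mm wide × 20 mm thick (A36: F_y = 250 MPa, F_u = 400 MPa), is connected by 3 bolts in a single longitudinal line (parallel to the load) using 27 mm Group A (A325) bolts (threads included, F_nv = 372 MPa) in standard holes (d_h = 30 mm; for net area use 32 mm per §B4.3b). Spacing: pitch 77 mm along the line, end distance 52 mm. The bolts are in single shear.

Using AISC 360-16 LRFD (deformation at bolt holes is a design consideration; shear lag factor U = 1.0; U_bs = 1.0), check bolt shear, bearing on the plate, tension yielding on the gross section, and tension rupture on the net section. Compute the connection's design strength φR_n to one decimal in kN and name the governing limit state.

Bolt shear: A_b = π(27)²/4 = 572.56 mm². φR_n = 0.75 × 372 × 572.56 × 3 × 1 = 479.2 kN.
Bearing (20 mm plate, F_u = 400 MPa): end bolts L_c = 52 − 30/2 = 37, R_n = min(1.2×37×20×400, 2.4×27×20×400) = 355.2 kN/bolt; interior L_c = 77 − 30 = 47, R_n = 451.2 kN/bolt. φR_n = 0.75 × (1×355.2 + 2×451.2) = 943.2 kN.
Tension yield (gross): A_g = 176×20 = 3520 mm². φR_n = 0.90 × 250 × 3520 = 792.0 kN.
Tension rupture (net): A_n = (176 − 1×32)×20 = 2880 mm² (U = 1.0, A_e = A_n). φR_n = 0.75 × 400 × 2880 = 864.0 kN.
Governing: min(479.2, 943.2, 792.0, 864.0) = 479.2 kN → bolt shear.

479.2 kN (bolt shear governs)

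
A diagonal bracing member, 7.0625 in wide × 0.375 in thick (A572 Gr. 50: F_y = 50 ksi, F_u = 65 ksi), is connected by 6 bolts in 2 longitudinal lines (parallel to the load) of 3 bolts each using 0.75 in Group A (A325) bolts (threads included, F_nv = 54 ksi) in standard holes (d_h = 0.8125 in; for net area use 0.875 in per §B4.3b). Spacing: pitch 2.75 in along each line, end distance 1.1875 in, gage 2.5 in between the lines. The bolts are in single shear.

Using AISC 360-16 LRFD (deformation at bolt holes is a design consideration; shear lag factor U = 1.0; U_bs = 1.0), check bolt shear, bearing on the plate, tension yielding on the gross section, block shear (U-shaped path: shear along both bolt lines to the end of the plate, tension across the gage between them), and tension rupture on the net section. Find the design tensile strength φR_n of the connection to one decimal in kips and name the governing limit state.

97.1 kips (net-section rupture governs)

Bolt shear: A_b = π(0.75)²/4 = 0.44179 in². φR_n = 0.75 × 54 × 0.44179 × 6 × 1 = 107.4 kips.
Bearing (0.375 in plate, F_u = 65 ksi): end bolts L_c = 1.1875 − 0.8125/2 = 0.78125, R_n = min(1.2×0.78125×0.375×65, 2.4×0.75×0.375×65) = 22.852 kips/bolt; interior L_c = 2.75 − 0.8125 = 1.9375, R_n = 43.875 kips/bolt. φR_n = 0.75 × (2×22.852 + 4×43.875) = 165.9 kips.
Tension yield (gross): A_g = 7.0625×0.375 = 2.6484 in². φR_n = 0.90 × 50 × 2.6484 = 119.2 kips.
Block shear: shear path 2×[1.1875+2×2.75] = 2×6.6875 in, A_gv = 5.0156, A_nv = 2×(6.6875 − 2.5×0.875)×0.375 = 3.375 in²; tension across gage: (2.5 − 1×0.875)×0.375 = 0.60938 in². R_n = min(0.6×65×3.375, 0.6×50×5.0156) + 1.0×65×0.60938 = min(131.63, 150.47) + 39.61 = 171.24 kips. φR_n = 0.75 × 171.24 = 128.4 kips.
Tension rupture (net): A_n = (7.0625 − 2×0.875)×0.375 = 1.9922 in² (U = 1.0, A_e = A_n). φR_n = 0.75 × 65 × 1.9922 = 97.1 kips.
Governing: min(107.4, 165.9, 119.2, 128.4, 97.1) = 97.1 kips → net-section rupture.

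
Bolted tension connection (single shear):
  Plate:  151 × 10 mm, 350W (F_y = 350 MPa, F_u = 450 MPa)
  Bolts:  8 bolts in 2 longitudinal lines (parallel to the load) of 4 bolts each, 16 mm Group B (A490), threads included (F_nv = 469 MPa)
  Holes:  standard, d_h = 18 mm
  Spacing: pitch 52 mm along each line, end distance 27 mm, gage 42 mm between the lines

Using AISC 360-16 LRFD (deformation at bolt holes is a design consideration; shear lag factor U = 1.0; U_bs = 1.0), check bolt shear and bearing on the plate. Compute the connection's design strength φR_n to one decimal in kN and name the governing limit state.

565.8 kN (bolt shear governs)

Bolt shear: A_b = π(16)²/4 = 201.06 mm². φR_n = 0.75 × 469 × 201.06 × 8 × 1 = 565.8 kN.
Bearing (10 mm plate, F_u = 450 MPa): end bolts L_c = 27 − 18/2 = 18, R_n = min(1.2×18×10×450, 2.4×16×10×450) = 97.2 kN/bolt; interior L_c = 52 − 18 = 34, R_n = 172.8 kN/bolt. φR_n = 0.75 × (2×97.2 + 6×172.8) = 923.4 kN.
Governing: min(565.8, 923.4) = 565.8 kN → bolt shear.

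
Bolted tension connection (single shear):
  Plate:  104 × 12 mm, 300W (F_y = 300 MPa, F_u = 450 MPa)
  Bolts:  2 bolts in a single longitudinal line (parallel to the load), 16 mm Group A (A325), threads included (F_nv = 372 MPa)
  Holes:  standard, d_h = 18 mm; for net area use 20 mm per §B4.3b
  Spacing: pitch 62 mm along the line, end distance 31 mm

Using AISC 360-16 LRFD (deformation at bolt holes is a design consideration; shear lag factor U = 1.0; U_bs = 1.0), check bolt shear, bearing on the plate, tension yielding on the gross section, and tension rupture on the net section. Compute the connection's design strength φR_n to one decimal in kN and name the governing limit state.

112.2 kN (bolt shear governs)

Bolt shear: A_b = π(16)²/4 = 201.06 mm². φR_n = 0.75 × 372 × 201.06 × 2 × 1 = 112.2 kN.
Bearing (12 mm plate, F_u = 450 MPa): end bolts L_c = 31 − 18/2 = 22, R_n = min(1.2×22×12×450, 2.4×16×12×450) = 142.56 kN/bolt; interior L_c = 62 − 18 = 44, R_n = 207.36 kN/bolt. φR_n = 0.75 × (1×142.56 + 1×207.36) = 262.4 kN.
Tension yield (gross): A_g = 104×12 = 1248 mm². φR_n = 0.90 × 300 × 1248 = 337.0 kN.
Tension rupture (net): A_n = (104 − 1×20)×12 = 1008 mm² (U = 1.0, A_e = A_n). φR_n = 0.75 × 450 × 1008 = 340.2 kN.
Governing: min(112.2, 262.4, 337.0, 340.2) = 112.2 kN → bolt shear.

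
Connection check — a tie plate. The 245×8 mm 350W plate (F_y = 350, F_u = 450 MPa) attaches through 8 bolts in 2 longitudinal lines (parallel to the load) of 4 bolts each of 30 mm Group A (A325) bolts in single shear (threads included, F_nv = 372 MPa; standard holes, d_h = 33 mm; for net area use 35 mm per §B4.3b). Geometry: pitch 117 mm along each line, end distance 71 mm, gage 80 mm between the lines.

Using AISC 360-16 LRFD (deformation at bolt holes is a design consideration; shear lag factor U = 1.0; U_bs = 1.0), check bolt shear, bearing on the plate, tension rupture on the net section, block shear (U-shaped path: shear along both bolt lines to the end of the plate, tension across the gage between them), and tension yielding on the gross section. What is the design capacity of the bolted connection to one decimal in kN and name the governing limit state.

472.5 kN (net-section rupture governs)

Bolt shear: A_b = π(30)²/4 = 706.86 mm². φR_n = 0.75 × 372 × 706.86 × 8 × 1 = 1577.7 kN.
Bearing (8 mm plate, F_u = 450 MPa): end bolts L_c = 71 − 33/2 = 54.5, R_n = min(1.2×54.5×8×450, 2.4×30×8×450) = 235.44 kN/bolt; interior L_c = 117 − 33 = 84, R_n = 259.2 kN/bolt. φR_n = 0.75 × (2×235.44 + 6×259.2) = 1519.6 kN.
Tension rupture (net): A_n = (245 − 2×35)×8 = 1400 mm² (U = 1.0, A_e = A_n). φR_n = 0.75 × 450 × 1400 = 472.5 kN.
Block shear: shear path 2×[71+3×117] = 2×422 mm, A_gv = 6752, A_nv = 2×(422 − 3.5×35)×8 = 4792 mm²; tension across gage: (80 − 1×35)×8 = 360 mm². R_n = min(0.6×450×4792, 0.6×350×6752) + 1.0×450×360 = min(1293.8, 1417.9) + 162 = 1455.8 kN. φR_n = 0.75 × 1455.8 = 1091.9 kN.
Tension yield (gross): A_g = 245×8 = 1960 mm². φR_n = 0.90 × 350 × 1960 = 617.4 kN.
Governing: min(1577.7, 1519.6, 472.5, 1091.9, 617.4) = 472.5 kN → net-section rupture.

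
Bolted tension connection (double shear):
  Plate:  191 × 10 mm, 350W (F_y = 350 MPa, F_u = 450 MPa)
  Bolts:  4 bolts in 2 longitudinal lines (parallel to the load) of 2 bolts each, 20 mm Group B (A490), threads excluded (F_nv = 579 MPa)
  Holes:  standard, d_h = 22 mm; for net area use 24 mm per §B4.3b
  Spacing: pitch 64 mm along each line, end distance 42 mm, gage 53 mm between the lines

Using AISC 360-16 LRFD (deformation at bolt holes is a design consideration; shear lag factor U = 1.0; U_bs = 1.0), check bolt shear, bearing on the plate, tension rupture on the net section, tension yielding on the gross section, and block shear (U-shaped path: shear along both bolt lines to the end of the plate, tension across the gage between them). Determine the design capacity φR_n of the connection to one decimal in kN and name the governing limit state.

381.4 kN (block shear governs)

Bolt shear: A_b = π(20)²/4 = 314.16 mm². φR_n = 0.75 × 579 × 314.16 × 4 × 2 = 1091.4 kN.
Bearing (10 mm plate, F_u = 450 MPa): end bolts L_c = 42 − 22/2 = 31, R_n = min(1.2×31×10×450, 2.4×20×10×450) = 167.4 kN/bolt; interior L_c = 64 − 22 = 42, R_n = 216 kN/bolt. φR_n = 0.75 × (2×167.4 + 2×216) = 575.1 kN.
Tension rupture (net): A_n = (191 − 2×24)×10 = 1430 mm² (U = 1.0, A_e = A_n). φR_n = 0.75 × 450 × 1430 = 482.6 kN.
Tension yield (gross): A_g = 191×10 = 1910 mm². φR_n = 0.90 × 350 × 1910 = 601.7 kN.
Block shear: shear path 2×[42+1×64] = 2×106 mm, A_gv = 2120, A_nv = 2×(106 − 1.5×24)×10 = 1400 mm²; tension across gage: (53 − 1×24)×10 = 290 mm². R_n = min(0.6×450×1400, 0.6×350×2120) + 1.0×450×290 = min(378, 445.2) + 130.5 = 508.5 kN. φR_n = 0.75 × 508.5 = 381.4 kN.
Governing: min(1091.4, 575.1, 482.6, 601.7, 381.4) = 381.4 kN → block shear.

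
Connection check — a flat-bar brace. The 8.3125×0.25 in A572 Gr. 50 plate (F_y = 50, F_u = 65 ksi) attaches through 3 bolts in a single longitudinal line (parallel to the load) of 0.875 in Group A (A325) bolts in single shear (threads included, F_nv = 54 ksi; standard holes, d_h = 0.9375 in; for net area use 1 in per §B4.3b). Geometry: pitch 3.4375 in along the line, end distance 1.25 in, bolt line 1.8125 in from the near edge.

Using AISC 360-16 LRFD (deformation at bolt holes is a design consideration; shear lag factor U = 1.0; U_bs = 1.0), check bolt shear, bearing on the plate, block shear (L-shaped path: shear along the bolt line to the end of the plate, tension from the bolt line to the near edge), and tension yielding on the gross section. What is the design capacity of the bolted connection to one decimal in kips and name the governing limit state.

57.1 kips (block shear governs)

Bolt shear: A_b = π(0.875)²/4 = 0.60132 in². φR_n = 0.75 × 54 × 0.60132 × 3 × 1 = 73.1 kips.
Bearing (0.25 in plate, F_u = 65 ksi): end bolts L_c = 1.25 − 0.9375/2 = 0.78125, R_n = min(1.2×0.78125×0.25×65, 2.4×0.875×0.25×65) = 15.234 kips/bolt; interior L_c = 3.4375 − 0.9375 = 2.5, R_n = 34.125 kips/bolt. φR_n = 0.75 × (1×15.234 + 2×34.125) = 62.6 kips.
Block shear: shear path 1×[1.25+2×3.4375] = 1×8.125 in, A_gv = 2.0313, A_nv = 1×(8.125 − 2.5×1)×0.25 = 1.4063 in²; tension to near edge: (1.8125 − 0.5×1)×0.25 = 0.32813 in². R_n = min(0.6×65×1.4063, 0.6×50×2.0313) + 1.0×65×0.32813 = min(54.846, 60.939) + 21.328 = 76.174 kips. φR_n = 0.75 × 76.174 = 57.1 kips.
Tension yield (gross): A_g = 8.3125×0.25 = 2.0781 in². φR_n = 0.90 × 50 × 2.0781 = 93.5 kips.
Governing: min(73.1, 62.6, 57.1, 93.5) = 57.1 kips → block shear.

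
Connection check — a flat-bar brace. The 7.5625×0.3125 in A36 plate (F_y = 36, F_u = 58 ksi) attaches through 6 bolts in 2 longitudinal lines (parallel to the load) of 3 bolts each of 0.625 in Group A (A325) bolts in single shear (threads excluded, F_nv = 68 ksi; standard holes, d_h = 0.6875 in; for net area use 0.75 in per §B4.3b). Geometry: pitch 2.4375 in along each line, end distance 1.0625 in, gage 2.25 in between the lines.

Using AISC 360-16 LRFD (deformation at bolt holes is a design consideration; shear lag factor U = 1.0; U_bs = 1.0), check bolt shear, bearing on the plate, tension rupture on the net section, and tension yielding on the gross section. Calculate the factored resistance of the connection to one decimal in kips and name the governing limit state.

76.6 kips (gross-section yield governs)

Bolt shear: A_b = π(0.625)²/4 = 0.3068 in². φR_n = 0.75 × 68 × 0.3068 × 6 × 1 = 93.9 kips.
Bearing (0.3125 in plate, F_u = 58 ksi): end bolts L_c = 1.0625 − 0.6875/2 = 0.71875, R_n = min(1.2×0.71875×0.3125×58, 2.4×0.625×0.3125×58) = 15.633 kips/bolt; interior L_c = 2.4375 − 0.6875 = 1.75, R_n = 27.188 kips/bolt. φR_n = 0.75 × (2×15.633 + 4×27.188) = 105.0 kips.
Tension rupture (net): A_n = (7.5625 − 2×0.75)×0.3125 = 1.8945 in² (U = 1.0, A_e = A_n). φR_n = 0.75 × 58 × 1.8945 = 82.4 kips.
Tension yield (gross): A_g = 7.5625×0.3125 = 2.3633 in². φR_n = 0.90 × 36 × 2.3633 = 76.6 kips.
Governing: min(93.9, 105.0, 82.4, 76.6) = 76.6 kips → gross-section yield.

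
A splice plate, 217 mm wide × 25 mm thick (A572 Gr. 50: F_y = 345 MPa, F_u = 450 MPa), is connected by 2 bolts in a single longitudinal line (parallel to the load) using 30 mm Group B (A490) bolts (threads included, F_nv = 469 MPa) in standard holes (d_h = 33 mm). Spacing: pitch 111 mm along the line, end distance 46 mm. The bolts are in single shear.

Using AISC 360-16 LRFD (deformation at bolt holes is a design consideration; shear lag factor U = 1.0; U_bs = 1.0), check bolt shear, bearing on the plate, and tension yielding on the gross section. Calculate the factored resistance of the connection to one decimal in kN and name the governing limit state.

Bolt shear: A_b = π(30)²/4 = 706.86 mm². φR_n = 0.75 × 469 × 706.86 × 2 × 1 = 497.3 kN.
Bearing (25 mm plate, F_u = 450 MPa): end bolts L_c = 46 − 33/2 = 29.5, R_n = min(1.2×29.5×25×450, 2.4×30×25×450) = 398.25 kN/bolt; interior L_c = 111 − 33 = 78, R_n = 810 kN/bolt. φR_n = 0.75 × (1×398.25 + 1×810) = 906.2 kN.
Tension yield (gross): A_g = 217×25 = 5425 mm². φR_n = 0.90 × 345 × 5425 = 1684.5 kN.
Governing: min(497.3, 906.2, 1684.5) = 497.3 kN → bolt shear.

497.3 kN (bolt shear governs)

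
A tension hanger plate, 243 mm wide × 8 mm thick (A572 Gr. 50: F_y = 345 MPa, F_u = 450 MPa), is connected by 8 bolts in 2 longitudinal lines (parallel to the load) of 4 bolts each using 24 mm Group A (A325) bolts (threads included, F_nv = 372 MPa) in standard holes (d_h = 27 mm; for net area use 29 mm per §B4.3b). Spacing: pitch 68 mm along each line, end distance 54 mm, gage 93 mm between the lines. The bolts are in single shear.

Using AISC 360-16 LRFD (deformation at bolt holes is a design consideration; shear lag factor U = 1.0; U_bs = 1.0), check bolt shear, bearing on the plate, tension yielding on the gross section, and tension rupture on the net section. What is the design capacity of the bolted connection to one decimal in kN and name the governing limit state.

499.5 kN (net-section rupture governs)

Bolt shear: A_b = π(24)²/4 = 452.39 mm². φR_n = 0.75 × 372 × 452.39 × 8 × 1 = 1009.7 kN.
Bearing (8 mm plate, F_u = 450 MPa): end bolts L_c = 54 − 27/2 = 40.5, R_n = min(1.2×40.5×8×450, 2.4×24×8×450) = 174.96 kN/bolt; interior L_c = 68 − 27 = 41, R_n = 177.12 kN/bolt. φR_n = 0.75 × (2×174.96 + 6×177.12) = 1059.5 kN.
Tension yield (gross): A_g = 243×8 = 1944 mm². φR_n = 0.90 × 345 × 1944 = 603.6 kN.
Tension rupture (net): A_n = (243 − 2×29)×8 = 1480 mm² (U = 1.0, A_e = A_n). φR_n = 0.75 × 450 × 1480 = 499.5 kN.
Governing: min(1009.7, 1059.5, 603.6, 499.5) = 499.5 kN → net-section rupture.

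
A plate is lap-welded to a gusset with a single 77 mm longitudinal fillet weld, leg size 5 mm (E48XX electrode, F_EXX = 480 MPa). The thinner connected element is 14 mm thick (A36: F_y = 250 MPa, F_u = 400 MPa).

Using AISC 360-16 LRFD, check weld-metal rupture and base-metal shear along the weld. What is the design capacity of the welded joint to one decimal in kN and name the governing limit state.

58.8 kN (weld metal governs)

Weld metal: throat = 0.707×5 = 3.535 mm, L = 77 mm. φR_n = 0.75 × 0.6 × 480 × 3.535 × 77 = 58.8 kN.
Base metal shear (14 mm plate): yield φR_n = 1.0×0.6×250×14×77 = 161.7 kN; rupture φR_n = 0.75×0.6×400×14×77 = 194.0 kN; take 161.7 kN (yield).
Governing: min(58.8, 161.7) = 58.8 kN → weld metal.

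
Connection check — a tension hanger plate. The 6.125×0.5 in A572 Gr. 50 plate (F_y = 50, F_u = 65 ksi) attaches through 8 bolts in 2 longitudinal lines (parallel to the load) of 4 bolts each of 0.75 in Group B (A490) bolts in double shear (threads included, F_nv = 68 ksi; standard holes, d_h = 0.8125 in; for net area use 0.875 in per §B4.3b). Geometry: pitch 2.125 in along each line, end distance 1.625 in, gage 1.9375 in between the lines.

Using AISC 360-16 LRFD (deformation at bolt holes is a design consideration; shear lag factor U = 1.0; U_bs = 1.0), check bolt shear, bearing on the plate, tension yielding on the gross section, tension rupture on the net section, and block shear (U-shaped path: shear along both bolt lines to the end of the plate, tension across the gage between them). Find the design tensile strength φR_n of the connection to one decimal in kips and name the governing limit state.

Bolt shear: A_b = π(0.75)²/4 = 0.44179 in². φR_n = 0.75 × 68 × 0.44179 × 8 × 2 = 360.5 kips.
Bearing (0.5 in plate, F_u = 65 ksi): end bolts L_c = 1.625 − 0.8125/2 = 1.21875, R_n = min(1.2×1.21875×0.5×65, 2.4×0.75×0.5×65) = 47.531 kips/bolt; interior L_c = 2.125 − 0.8125 = 1.3125, R_n = 51.188 kips/bolt. φR_n = 0.75 × (2×47.531 + 6×51.188) = 301.6 kips.
Tension yield (gross): A_g = 6.125×0.5 = 3.0625 in². φR_n = 0.90 × 50 × 3.0625 = 137.8 kips.
Tension rupture (net): A_n = (6.125 − 2×0.875)×0.5 = 2.1875 in² (U = 1.0, A_e = A_n). φR_n = 0.75 × 65 × 2.1875 = 106.6 kips.
Block shear: shear path 2×[1.625+3×2.125] = 2×8 in, A_gv = 8, A_nv = 2×(8 − 3.5×0.875)×0.5 = 4.9375 in²; tension across gage: (1.9375 − 1×0.875)×0.5 = 0.53125 in². R_n = min(0.6×65×4.9375, 0.6×50×8) + 1.0×65×0.53125 = min(192.56, 240) + 34.531 = 227.09 kips. φR_n = 0.75 × 227.09 = 170.3 kips.
Governing: min(360.5, 301.6, 137.8, 106.6, 170.3) = 106.6 kips → net-section rupture.

106.6 kips (net-section rupture governs)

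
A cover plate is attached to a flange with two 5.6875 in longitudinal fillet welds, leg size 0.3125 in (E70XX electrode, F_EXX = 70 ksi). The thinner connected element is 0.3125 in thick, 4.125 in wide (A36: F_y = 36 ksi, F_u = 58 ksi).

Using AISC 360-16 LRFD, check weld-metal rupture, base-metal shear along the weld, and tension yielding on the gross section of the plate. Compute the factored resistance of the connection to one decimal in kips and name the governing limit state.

41.8 kips (gross-section yield governs)

Weld metal: throat = 0.707×0.3125 = 0.22094 in, L = 2×5.6875 = 11.375 in. φR_n = 0.75 × 0.6 × 70 × 0.22094 × 11.375 = 79.2 kips.
Base metal shear (0.3125 in plate): yield φR_n = 1.0×0.6×36×0.3125×11.375 = 76.8 kips; rupture φR_n = 0.75×0.6×58×0.3125×11.375 = 92.8 kips; take 76.8 kips (yield).
Tension yield (gross): A_g = 4.125×0.3125 = 1.2891 in². φR_n = 0.90 × 36 × 1.2891 = 41.8 kips.
Governing: min(79.2, 76.8, 41.8) = 41.8 kips → gross-section yield.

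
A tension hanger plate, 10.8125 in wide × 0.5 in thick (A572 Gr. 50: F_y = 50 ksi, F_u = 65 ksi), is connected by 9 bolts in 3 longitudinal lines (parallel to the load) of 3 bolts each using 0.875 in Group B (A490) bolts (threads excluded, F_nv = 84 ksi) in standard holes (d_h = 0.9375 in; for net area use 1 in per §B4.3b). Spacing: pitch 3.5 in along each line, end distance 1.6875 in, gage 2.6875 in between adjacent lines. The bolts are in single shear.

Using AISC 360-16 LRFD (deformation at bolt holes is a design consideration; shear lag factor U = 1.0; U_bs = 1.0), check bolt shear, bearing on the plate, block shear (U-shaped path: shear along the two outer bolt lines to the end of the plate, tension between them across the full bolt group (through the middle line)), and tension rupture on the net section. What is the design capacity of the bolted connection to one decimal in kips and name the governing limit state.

Bolt shear: A_b = π(0.875)²/4 = 0.60132 in². φR_n = 0.75 × 84 × 0.60132 × 9 × 1 = 340.9 kips.
Bearing (0.5 in plate, F_u = 65 ksi): end bolts L_c = 1.6875 − 0.9375/2 = 1.21875, R_n = min(1.2×1.21875×0.5×65, 2.4×0.875×0.5×65) = 47.531 kips/bolt; interior L_c = 3.5 − 0.9375 = 2.5625, R_n = 68.25 kips/bolt. φR_n = 0.75 × (3×47.531 + 6×68.25) = 414.1 kips.
Block shear: shear path 2×[1.6875+2×3.5] = 2×8.6875 in, A_gv = 8.6875, A_nv = 2×(8.6875 − 2.5×1)×0.5 = 6.1875 in²; tension across gage: (5.375 − 2×1)×0.5 = 1.6875 in². R_n = min(0.6×65×6.1875, 0.6×50×8.6875) + 1.0×65×1.6875 = min(241.31, 260.63) + 109.69 = 351 kips. φR_n = 0.75 × 351 = 263.3 kips.
Tension rupture (net): A_n = (10.8125 − 3×1)×0.5 = 3.9063 in² (U = 1.0, A_e = A_n). φR_n = 0.75 × 65 × 3.9063 = 190.4 kips.
Governing: min(340.9, 414.1, 263.3, 190.4) = 190.4 kips → net-section rupture.

190.4 kips (net-section rupture governs)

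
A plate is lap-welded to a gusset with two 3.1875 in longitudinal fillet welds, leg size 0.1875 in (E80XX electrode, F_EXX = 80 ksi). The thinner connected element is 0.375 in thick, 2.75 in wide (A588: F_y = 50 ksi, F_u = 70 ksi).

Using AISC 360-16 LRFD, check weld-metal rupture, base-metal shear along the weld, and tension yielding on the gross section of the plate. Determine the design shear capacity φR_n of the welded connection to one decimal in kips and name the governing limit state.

Weld metal: throat = 0.707×0.1875 = 0.13256 in, L = 2×3.1875 = 6.375 in. φR_n = 0.75 × 0.6 × 80 × 0.13256 × 6.375 = 30.4 kips.
Base metal shear (0.375 in plate): yield φR_n = 1.0×0.6×50×0.375×6.375 = 71.7 kips; rupture φR_n = 0.75×0.6×70×0.375×6.375 = 75.3 kips; take 71.7 kips (yield).
Tension yield (gross): A_g = 2.75×0.375 = 1.0313 in². φR_n = 0.90 × 50 × 1.0313 = 46.4 kips.
Governing: min(30.4, 71.7, 46.4) = 30.4 kips → weld metal.

30.4 kips (weld metal governs)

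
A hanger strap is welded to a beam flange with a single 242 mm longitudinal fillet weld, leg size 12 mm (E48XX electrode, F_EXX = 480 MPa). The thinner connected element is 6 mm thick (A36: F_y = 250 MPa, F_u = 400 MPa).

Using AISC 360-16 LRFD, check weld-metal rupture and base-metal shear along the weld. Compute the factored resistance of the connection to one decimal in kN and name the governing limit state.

Weld metal: throat = 0.707×12 = 8.484 mm, L = 242 mm. φR_n = 0.75 × 0.6 × 480 × 8.484 × 242 = 443.5 kN.
Base metal shear (6 mm plate): yield φR_n = 1.0×0.6×250×6×242 = 217.8 kN; rupture φR_n = 0.75×0.6×400×6×242 = 261.4 kN; take 217.8 kN (yield).
Governing: min(443.5, 217.8) = 217.8 kN → base-metal shear.

217.8 kN (base-metal shear governs)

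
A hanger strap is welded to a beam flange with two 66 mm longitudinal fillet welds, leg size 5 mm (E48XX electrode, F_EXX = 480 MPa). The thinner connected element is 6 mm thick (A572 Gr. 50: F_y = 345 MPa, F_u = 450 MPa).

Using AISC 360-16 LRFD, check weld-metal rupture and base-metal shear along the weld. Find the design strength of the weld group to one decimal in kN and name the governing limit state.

100.8 kN (weld metal governs)

Weld metal: throat = 0.707×5 = 3.535 mm, L = 2×66 = 132 mm. φR_n = 0.75 × 0.6 × 480 × 3.535 × 132 = 100.8 kN.
Base metal shear (6 mm plate): yield φR_n = 1.0×0.6×345×6×132 = 163.9 kN; rupture φR_n = 0.75×0.6×450×6×132 = 160.4 kN; take 160.4 kN (rupture).
Governing: min(100.8, 160.4) = 100.8 kN → weld metal.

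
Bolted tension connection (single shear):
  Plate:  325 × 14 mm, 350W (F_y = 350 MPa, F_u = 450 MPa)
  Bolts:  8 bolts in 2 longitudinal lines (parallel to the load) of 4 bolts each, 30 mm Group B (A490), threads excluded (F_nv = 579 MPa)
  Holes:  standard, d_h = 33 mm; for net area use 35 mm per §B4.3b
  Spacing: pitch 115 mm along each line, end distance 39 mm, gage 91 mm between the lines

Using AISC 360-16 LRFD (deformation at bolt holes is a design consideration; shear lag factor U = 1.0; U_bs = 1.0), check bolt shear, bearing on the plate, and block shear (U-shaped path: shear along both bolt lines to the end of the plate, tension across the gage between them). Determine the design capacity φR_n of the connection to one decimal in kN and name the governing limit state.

Bolt shear: A_b = π(30)²/4 = 706.86 mm². φR_n = 0.75 × 579 × 706.86 × 8 × 1 = 2455.6 kN.
Bearing (14 mm plate, F_u = 450 MPa): end bolts L_c = 39 − 33/2 = 22.5, R_n = min(1.2×22.5×14×450, 2.4×30×14×450) = 170.1 kN/bolt; interior L_c = 115 − 33 = 82, R_n = 453.6 kN/bolt. φR_n = 0.75 × (2×170.1 + 6×453.6) = 2296.4 kN.
Block shear: shear path 2×[39+3×115] = 2×384 mm, A_gv = 10752, A_nv = 2×(384 − 3.5×35)×14 = 7322 mm²; tension across gage: (91 − 1×35)×14 = 784 mm². R_n = min(0.6×450×7322, 0.6×350×10752) + 1.0×450×784 = min(1976.9, 2257.9) + 352.8 = 2329.7 kN. φR_n = 0.75 × 2329.7 = 1747.3 kN.
Governing: min(2455.6, 2296.4, 1747.3) = 1747.3 kN → block shear.

1747.3 kN (block shear governs)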